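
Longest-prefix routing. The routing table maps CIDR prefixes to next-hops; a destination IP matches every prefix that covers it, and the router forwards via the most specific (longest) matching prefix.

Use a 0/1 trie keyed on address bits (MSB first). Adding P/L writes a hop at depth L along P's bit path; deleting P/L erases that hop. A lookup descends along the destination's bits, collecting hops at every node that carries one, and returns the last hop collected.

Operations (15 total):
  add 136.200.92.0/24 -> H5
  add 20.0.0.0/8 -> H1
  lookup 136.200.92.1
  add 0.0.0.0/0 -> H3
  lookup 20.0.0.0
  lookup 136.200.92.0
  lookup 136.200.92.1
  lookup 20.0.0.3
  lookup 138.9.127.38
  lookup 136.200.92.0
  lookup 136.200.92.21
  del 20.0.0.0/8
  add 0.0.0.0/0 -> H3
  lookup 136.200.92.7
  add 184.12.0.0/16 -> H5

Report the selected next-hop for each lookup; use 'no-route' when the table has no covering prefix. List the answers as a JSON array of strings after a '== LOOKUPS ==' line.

Apply in order:
  add 136.200.92.0/24 -> H5 at depth 24
  add 20.0.0.0/8 -> H1 at depth 8
  Q 136.200.92.1: descend 100010001100100001011100 ; hops seen [H5] ; pick H5
  add 0.0.0.0/0 -> H3 at depth 0
  Q 20.0.0.0: descend 00010100 ; hops seen [H3,H1] ; pick H1
  Q 136.200.92.0: descend 100010001100100001011100 ; hops seen [H3,H5] ; pick H5
  Q 136.200.92.1: descend 100010001100100001011100 ; hops seen [H3,H5] ; pick H5
  Q 20.0.0.3: descend 00010100 ; hops seen [H3,H1] ; pick H1
  Q 138.9.127.38: descend 100010 ; hops seen [H3] ; pick H3
  Q 136.200.92.0: descend 100010001100100001011100 ; hops seen [H3,H5] ; pick H5
  Q 136.200.92.21: descend 100010001100100001011100 ; hops seen [H3,H5] ; pick H5
  - 20.0.0.0/8 clear@8
  add 0.0.0.0/0 -> H3 at depth 0
  Q 136.200.92.7: descend 100010001100100001011100 ; hops seen [H3,H5] ; pick H5
  add 184.12.0.0/16 -> H5 at depth 16

== LOOKUPS ==
["H5","H1","H5","H5","H1","H3","H5","H5","H5"]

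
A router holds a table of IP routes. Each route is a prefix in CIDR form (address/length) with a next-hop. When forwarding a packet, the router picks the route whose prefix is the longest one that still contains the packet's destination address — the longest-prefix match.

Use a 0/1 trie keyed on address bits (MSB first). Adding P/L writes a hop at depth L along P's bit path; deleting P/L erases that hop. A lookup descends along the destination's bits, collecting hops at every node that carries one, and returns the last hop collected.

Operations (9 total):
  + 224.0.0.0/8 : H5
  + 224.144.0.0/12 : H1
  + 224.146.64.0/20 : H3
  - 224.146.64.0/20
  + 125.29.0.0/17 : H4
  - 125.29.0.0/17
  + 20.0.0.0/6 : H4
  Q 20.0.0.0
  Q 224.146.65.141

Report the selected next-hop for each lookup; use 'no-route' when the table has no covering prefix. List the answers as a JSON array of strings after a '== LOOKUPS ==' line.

Apply in order:
  + 224.0.0.0/8 (H5) depth=8
  + 224.144.0.0/12 (H1) depth=12
  + 224.146.64.0/20 (H3) depth=20
  del 224.146.64.0/20 (clear depth 20)
  + 125.29.0.0/17 (H4) depth=17
  del 125.29.0.0/17 (clear depth 17)
  + 20.0.0.0/6 (H4) depth=6
  Q 20.0.0.0: descend 000101 ; hops seen [H4] ; pick H4
  Q 224.146.65.141: descend 11100000100100100100 ; hops seen [H5,H1] ; pick H1

== LOOKUPS ==
["H4","H1"]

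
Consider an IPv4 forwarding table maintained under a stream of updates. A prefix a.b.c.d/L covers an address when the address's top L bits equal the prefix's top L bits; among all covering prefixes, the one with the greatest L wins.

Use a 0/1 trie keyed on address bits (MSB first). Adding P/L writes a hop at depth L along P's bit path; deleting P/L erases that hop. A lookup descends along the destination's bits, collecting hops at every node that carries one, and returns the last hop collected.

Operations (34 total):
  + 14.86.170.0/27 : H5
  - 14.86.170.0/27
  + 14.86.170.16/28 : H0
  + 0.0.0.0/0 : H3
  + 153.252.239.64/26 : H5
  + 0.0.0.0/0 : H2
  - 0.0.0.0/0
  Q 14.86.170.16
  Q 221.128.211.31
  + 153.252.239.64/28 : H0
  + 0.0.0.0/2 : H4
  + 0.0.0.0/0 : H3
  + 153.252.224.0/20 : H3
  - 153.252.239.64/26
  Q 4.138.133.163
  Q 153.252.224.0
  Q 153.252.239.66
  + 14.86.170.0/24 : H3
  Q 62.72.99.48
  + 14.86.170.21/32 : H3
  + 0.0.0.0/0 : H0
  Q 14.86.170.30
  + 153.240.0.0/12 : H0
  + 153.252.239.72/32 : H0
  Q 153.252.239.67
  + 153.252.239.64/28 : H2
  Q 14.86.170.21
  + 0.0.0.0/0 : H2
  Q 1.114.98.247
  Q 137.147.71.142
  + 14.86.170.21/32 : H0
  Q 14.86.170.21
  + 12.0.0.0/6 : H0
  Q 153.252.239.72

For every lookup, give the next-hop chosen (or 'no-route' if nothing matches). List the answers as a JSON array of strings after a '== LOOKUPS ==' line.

Process each operation:
  add 14.86.170.0/27 -> H5 at depth 27
  - 14.86.170.0/27 clear@27
  add 14.86.170.16/28 -> H0 at depth 28
  add 0.0.0.0/0 -> H3 at depth 0
  add 153.252.239.64/26 -> H5 at depth 26
  add 0.0.0.0/0 -> H2 at depth 0
  - 0.0.0.0/0 clear@0
  Q 14.86.170.16: descend 0000111001010110101010100001 ; hops seen [H0] ; pick H0
  Q 221.128.211.31: descend 1 ; hops seen [∅] ; pick no-route
  add 153.252.239.64/28 -> H0 at depth 28
  add 0.0.0.0/2 -> H4 at depth 2
  add 0.0.0.0/0 -> H3 at depth 0
  add 153.252.224.0/20 -> H3 at depth 20
  - 153.252.239.64/26 clear@26
  Q 4.138.133.163: descend 0000 ; hops seen [H3,H4] ; pick H4
  Q 153.252.224.0: descend 10011001111111001110 ; hops seen [H3,H3] ; pick H3
  Q 153.252.239.66: descend 1001100111111100111011110100 ; hops seen [H3,H3,H0] ; pick H0
  add 14.86.170.0/24 -> H3 at depth 24
  Q 62.72.99.48: descend 00 ; hops seen [H3,H4] ; pick H4
  add 14.86.170.21/32 -> H3 at depth 32
  add 0.0.0.0/0 -> H0 at depth 0
  Q 14.86.170.30: descend 0000111001010110101010100001 ; hops seen [H0,H4,H3,H0] ; pick H0
  add 153.240.0.0/12 -> H0 at depth 12
  add 153.252.239.72/32 -> H0 at depth 32
  Q 153.252.239.67: descend 1001100111111100111011110100 ; hops seen [H0,H0,H3,H0] ; pick H0
  add 153.252.239.64/28 -> H2 at depth 28
  Q 14.86.170.21: descend 00001110010101101010101000010101 ; hops seen [H0,H4,H3,H0,H3] ; pick H3
  add 0.0.0.0/0 -> H2 at depth 0
  Q 1.114.98.247: descend 0000 ; hops seen [H2,H4] ; pick H4
  Q 137.147.71.142: descend 100 ; hops seen [H2] ; pick H2
  add 14.86.170.21/32 -> H0 at depth 32
  Q 14.86.170.21: descend 00001110010101101010101000010101 ; hops seen [H2,H4,H3,H0,H0] ; pick H0
  add 12.0.0.0/6 -> H0 at depth 6
  Q 153.252.239.72: descend 10011001111111001110111101001000 ; hops seen [H2,H0,H3,H2,H0] ; pick H0

== LOOKUPS ==
["H0","no-route","H4","H3","H0","H4","H0","H0","H3","H4","H2","H0","H0"]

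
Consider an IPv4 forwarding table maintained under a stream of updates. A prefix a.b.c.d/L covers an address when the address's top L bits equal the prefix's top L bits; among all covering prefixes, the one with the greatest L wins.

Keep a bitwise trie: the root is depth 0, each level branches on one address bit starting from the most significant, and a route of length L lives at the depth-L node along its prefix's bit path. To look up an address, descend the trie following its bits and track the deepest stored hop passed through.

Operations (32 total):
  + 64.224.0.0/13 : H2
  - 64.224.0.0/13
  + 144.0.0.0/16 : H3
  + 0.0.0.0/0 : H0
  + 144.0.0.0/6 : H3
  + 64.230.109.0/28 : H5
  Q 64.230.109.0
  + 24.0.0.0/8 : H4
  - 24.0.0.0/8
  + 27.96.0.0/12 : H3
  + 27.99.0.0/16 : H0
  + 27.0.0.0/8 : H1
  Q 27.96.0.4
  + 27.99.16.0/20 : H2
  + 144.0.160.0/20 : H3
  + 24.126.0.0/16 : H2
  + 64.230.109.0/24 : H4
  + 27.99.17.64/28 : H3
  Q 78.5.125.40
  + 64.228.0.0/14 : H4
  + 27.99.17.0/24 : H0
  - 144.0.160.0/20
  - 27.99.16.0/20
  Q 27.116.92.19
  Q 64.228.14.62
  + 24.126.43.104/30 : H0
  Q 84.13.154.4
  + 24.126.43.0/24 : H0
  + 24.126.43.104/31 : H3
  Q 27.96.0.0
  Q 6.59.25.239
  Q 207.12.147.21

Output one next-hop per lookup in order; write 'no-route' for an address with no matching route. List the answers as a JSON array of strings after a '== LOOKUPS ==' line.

Apply in order:
  add 64.224.0.0/13 -> H2 at depth 13
  del 64.224.0.0/13 (clear depth 13)
  add 144.0.0.0/16 -> H3 at depth 16
  add 0.0.0.0/0 -> H0 at depth 0
  add 144.0.0.0/6 -> H3 at depth 6
  add 64.230.109.0/28 -> H5 at depth 28
  ? 64.230.109.0  path d0:H0→d1:-→d2:-→d3:-→d4:-→d5:-→d6:-→d7:-→d8:-→d9:-→d10:-→d11:-→d12:-→d13:-→d14:-→d15:-→d16:-→d17:-→d18:-→d19:-→d20:-→d21:-→d22:-→d23:-→d24:-→d25:-→d26:-→d27:-→d28:H5  best=H5
  add 24.0.0.0/8 -> H4 at depth 8
  del 24.0.0.0/8 (clear depth 8)
  add 27.96.0.0/12 -> H3 at depth 12
  add 27.99.0.0/16 -> H0 at depth 16
  add 27.0.0.0/8 -> H1 at depth 8
  ? 27.96.0.4  path d0:H0→d1:-→d2:-→d3:-→d4:-→d5:-→d6:-→d7:-→d8:H1→d9:-→d10:-→d11:-→d12:H3→d13:-→d14:-  best=H3
  add 27.99.16.0/20 -> H2 at depth 20
  add 144.0.160.0/20 -> H3 at depth 20
  add 24.126.0.0/16 -> H2 at depth 16
  add 64.230.109.0/24 -> H4 at depth 24
  add 27.99.17.64/28 -> H3 at depth 28
  ? 78.5.125.40  path d0:H0→d1:-→d2:-→d3:-→d4:-  best=H0
  add 64.228.0.0/14 -> H4 at depth 14
  add 27.99.17.0/24 -> H0 at depth 24
  del 144.0.160.0/20 (clear depth 20)
  del 27.99.16.0/20 (clear depth 20)
  ? 27.116.92.19  path d0:H0→d1:-→d2:-→d3:-→d4:-→d5:-→d6:-→d7:-→d8:H1→d9:-→d10:-→d11:-  best=H1
  ? 64.228.14.62  path d0:H0→d1:-→d2:-→d3:-→d4:-→d5:-→d6:-→d7:-→d8:-→d9:-→d10:-→d11:-→d12:-→d13:-→d14:H4  best=H4
  add 24.126.43.104/30 -> H0 at depth 30
  ? 84.13.154.4  path d0:H0→d1:-→d2:-→d3:-  best=H0
  add 24.126.43.0/24 -> H0 at depth 24
  add 24.126.43.104/31 -> H3 at depth 31
  ? 27.96.0.0  path d0:H0→d1:-→d2:-→d3:-→d4:-→d5:-→d6:-→d7:-→d8:H1→d9:-→d10:-→d11:-→d12:H3→d13:-→d14:-  best=H3
  ? 6.59.25.239  path d0:H0→d1:-→d2:-→d3:-  best=H0
  ? 207.12.147.21  path d0:H0→d1:-  best=H0

== LOOKUPS ==
["H5","H3","H0","H1","H4","H0","H3","H0","H0"]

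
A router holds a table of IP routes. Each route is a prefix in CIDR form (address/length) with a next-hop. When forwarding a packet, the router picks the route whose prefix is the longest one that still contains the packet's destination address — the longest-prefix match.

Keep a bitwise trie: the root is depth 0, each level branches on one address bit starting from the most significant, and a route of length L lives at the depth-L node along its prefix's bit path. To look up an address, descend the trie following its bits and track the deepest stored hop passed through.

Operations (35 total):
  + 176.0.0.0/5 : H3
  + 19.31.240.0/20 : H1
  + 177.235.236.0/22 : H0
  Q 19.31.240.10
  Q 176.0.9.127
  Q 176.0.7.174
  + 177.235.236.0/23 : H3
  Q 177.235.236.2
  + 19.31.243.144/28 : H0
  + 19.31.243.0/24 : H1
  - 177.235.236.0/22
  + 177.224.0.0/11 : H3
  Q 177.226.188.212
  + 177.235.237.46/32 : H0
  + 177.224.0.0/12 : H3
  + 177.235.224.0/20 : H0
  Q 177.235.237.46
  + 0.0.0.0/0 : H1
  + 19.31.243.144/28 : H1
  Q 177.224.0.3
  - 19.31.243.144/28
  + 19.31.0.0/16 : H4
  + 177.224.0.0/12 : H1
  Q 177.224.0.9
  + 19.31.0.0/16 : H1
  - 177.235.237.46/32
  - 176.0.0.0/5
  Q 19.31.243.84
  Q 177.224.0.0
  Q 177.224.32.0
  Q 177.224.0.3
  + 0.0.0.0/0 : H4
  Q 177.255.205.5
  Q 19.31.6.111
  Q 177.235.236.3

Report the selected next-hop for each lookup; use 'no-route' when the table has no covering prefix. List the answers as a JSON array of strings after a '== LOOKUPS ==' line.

Trace:
  add 176.0.0.0/5 -> H3 at depth 5
  add 19.31.240.0/20 -> H1 at depth 20
  add 177.235.236.0/22 -> H0 at depth 22
  ? 19.31.240.10  path d0:-→d1:-→d2:-→d3:-→d4:-→d5:-→d6:-→d7:-→d8:-→d9:-→d10:-→d11:-→d12:-→d13:-→d14:-→d15:-→d16:-→d17:-→d18:-→d19:-→d20:H1  best=H1
  ? 176.0.9.127  path d0:-→d1:-→d2:-→d3:-→d4:-→d5:H3→d6:-→d7:-  best=H3
  ? 176.0.7.174  path d0:-→d1:-→d2:-→d3:-→d4:-→d5:H3→d6:-→d7:-  best=H3
  add 177.235.236.0/23 -> H3 at depth 23
  ? 177.235.236.2  path d0:-→d1:-→d2:-→d3:-→d4:-→d5:H3→d6:-→d7:-→d8:-→d9:-→d10:-→d11:-→d12:-→d13:-→d14:-→d15:-→d16:-→d17:-→d18:-→d19:-→d20:-→d21:-→d22:H0→d23:H3  best=H3
  add 19.31.243.144/28 -> H0 at depth 28
  add 19.31.243.0/24 -> H1 at depth 24
  del 177.235.236.0/22 (clear depth 22)
  add 177.224.0.0/11 -> H3 at depth 11
  ? 177.226.188.212  path d0:-→d1:-→d2:-→d3:-→d4:-→d5:H3→d6:-→d7:-→d8:-→d9:-→d10:-→d11:H3→d12:-  best=H3
  add 177.235.237.46/32 -> H0 at depth 32
  add 177.224.0.0/12 -> H3 at depth 12
  add 177.235.224.0/20 -> H0 at depth 20
  ? 177.235.237.46  path d0:-→d1:-→d2:-→d3:-→d4:-→d5:H3→d6:-→d7:-→d8:-→d9:-→d10:-→d11:H3→d12:H3→d13:-→d14:-→d15:-→d16:-→d17:-→d18:-→d19:-→d20:H0→d21:-→d22:-→d23:H3→d24:-→d25:-→d26:-→d27:-→d28:-→d29:-→d30:-→d31:-→d32:H0  best=H0
  add 0.0.0.0/0 -> H1 at depth 0
  add 19.31.243.144/28 -> H1 at depth 28
  ? 177.224.0.3  path d0:H1→d1:-→d2:-→d3:-→d4:-→d5:H3→d6:-→d7:-→d8:-→d9:-→d10:-→d11:H3→d12:H3  best=H3
  del 19.31.243.144/28 (clear depth 28)
  add 19.31.0.0/16 -> H4 at depth 16
  add 177.224.0.0/12 -> H1 at depth 12
  ? 177.224.0.9  path d0:H1→d1:-→d2:-→d3:-→d4:-→d5:H3→d6:-→d7:-→d8:-→d9:-→d10:-→d11:H3→d12:H1  best=H1
  add 19.31.0.0/16 -> H1 at depth 16
  del 177.235.237.46/32 (clear depth 32)
  del 176.0.0.0/5 (clear depth 5)
  ? 19.31.243.84  path d0:H1→d1:-→d2:-→d3:-→d4:-→d5:-→d6:-→d7:-→d8:-→d9:-→d10:-→d11:-→d12:-→d13:-→d14:-→d15:-→d16:H1→d17:-→d18:-→d19:-→d20:H1→d21:-→d22:-→d23:-→d24:H1  best=H1
  ? 177.224.0.0  path d0:H1→d1:-→d2:-→d3:-→d4:-→d5:-→d6:-→d7:-→d8:-→d9:-→d10:-→d11:H3→d12:H1  best=H1
  ? 177.224.32.0  path d0:H1→d1:-→d2:-→d3:-→d4:-→d5:-→d6:-→d7:-→d8:-→d9:-→d10:-→d11:H3→d12:H1  best=H1
  ? 177.224.0.3  path d0:H1→d1:-→d2:-→d3:-→d4:-→d5:-→d6:-→d7:-→d8:-→d9:-→d10:-→d11:H3→d12:H1  best=H1
  add 0.0.0.0/0 -> H4 at depth 0
  ? 177.255.205.5  path d0:H4→d1:-→d2:-→d3:-→d4:-→d5:-→d6:-→d7:-→d8:-→d9:-→d10:-→d11:H3  best=H3
  ? 19.31.6.111  path d0:H4→d1:-→d2:-→d3:-→d4:-→d5:-→d6:-→d7:-→d8:-→d9:-→d10:-→d11:-→d12:-→d13:-→d14:-→d15:-→d16:H1  best=H1
  ? 177.235.236.3  path d0:H4→d1:-→d2:-→d3:-→d4:-→d5:-→d6:-→d7:-→d8:-→d9:-→d10:-→d11:H3→d12:H1→d13:-→d14:-→d15:-→d16:-→d17:-→d18:-→d19:-→d20:H0→d21:-→d22:-→d23:H3  best=H3

== LOOKUPS ==
["H1","H3","H3","H3","H3","H0","H3","H1","H1","H1","H1","H1","H3","H1","H3"]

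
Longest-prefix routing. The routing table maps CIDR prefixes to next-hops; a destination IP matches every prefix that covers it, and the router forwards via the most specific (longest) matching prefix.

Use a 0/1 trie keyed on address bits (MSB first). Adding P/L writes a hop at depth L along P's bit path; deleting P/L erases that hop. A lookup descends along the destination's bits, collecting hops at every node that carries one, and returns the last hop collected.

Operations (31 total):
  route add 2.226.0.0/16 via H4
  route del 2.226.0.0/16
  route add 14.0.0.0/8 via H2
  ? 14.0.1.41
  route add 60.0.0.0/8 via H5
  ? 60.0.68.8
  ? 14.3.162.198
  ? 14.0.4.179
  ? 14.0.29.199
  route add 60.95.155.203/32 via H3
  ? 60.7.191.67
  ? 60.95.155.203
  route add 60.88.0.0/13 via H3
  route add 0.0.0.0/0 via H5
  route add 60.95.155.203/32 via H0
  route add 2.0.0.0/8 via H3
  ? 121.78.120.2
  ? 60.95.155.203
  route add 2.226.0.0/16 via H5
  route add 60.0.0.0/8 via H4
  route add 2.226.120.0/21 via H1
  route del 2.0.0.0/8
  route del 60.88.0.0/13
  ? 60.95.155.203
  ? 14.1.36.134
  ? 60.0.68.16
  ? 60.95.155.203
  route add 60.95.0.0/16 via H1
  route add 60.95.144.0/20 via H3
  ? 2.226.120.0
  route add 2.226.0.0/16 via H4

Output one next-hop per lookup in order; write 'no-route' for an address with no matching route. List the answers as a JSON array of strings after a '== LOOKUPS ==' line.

Process each operation:
  + 2.226.0.0/16 (H4) depth=16
  - 2.226.0.0/16 clear@16
  + 14.0.0.0/8 (H2) depth=8
  ? 14.0.1.41  path d0:-→d1:-→d2:-→d3:-→d4:-→d5:-→d6:-→d7:-→d8:H2  best=H2
  + 60.0.0.0/8 (H5) depth=8
  ? 60.0.68.8  path d0:-→d1:-→d2:-→d3:-→d4:-→d5:-→d6:-→d7:-→d8:H5  best=H5
  ? 14.3.162.198  path d0:-→d1:-→d2:-→d3:-→d4:-→d5:-→d6:-→d7:-→d8:H2  best=H2
  ? 14.0.4.179  path d0:-→d1:-→d2:-→d3:-→d4:-→d5:-→d6:-→d7:-→d8:H2  best=H2
  ? 14.0.29.199  path d0:-→d1:-→d2:-→d3:-→d4:-→d5:-→d6:-→d7:-→d8:H2  best=H2
  + 60.95.155.203/32 (H3) depth=32
  ? 60.7.191.67  path d0:-→d1:-→d2:-→d3:-→d4:-→d5:-→d6:-→d7:-→d8:H5→d9:-  best=H5
  ? 60.95.155.203  path d0:-→d1:-→d2:-→d3:-→d4:-→d5:-→d6:-→d7:-→d8:H5→d9:-→d10:-→d11:-→d12:-→d13:-→d14:-→d15:-→d16:-→d17:-→d18:-→d19:-→d20:-→d21:-→d22:-→d23:-→d24:-→d25:-→d26:-→d27:-→d28:-→d29:-→d30:-→d31:-→d32:H3  best=H3
  + 60.88.0.0/13 (H3) depth=13
  + 0.0.0.0/0 (H5) depth=0
  + 60.95.155.203/32 (H0) depth=32
  + 2.0.0.0/8 (H3) depth=8
  ? 121.78.120.2  path d0:H5→d1:-  best=H5
  ? 60.95.155.203  path d0:H5→d1:-→d2:-→d3:-→d4:-→d5:-→d6:-→d7:-→d8:H5→d9:-→d10:-→d11:-→d12:-→d13:H3→d14:-→d15:-→d16:-→d17:-→d18:-→d19:-→d20:-→d21:-→d22:-→d23:-→d24:-→d25:-→d26:-→d27:-→d28:-→d29:-→d30:-→d31:-→d32:H0  best=H0
  + 2.226.0.0/16 (H5) depth=16
  + 60.0.0.0/8 (H4) depth=8
  + 2.226.120.0/21 (H1) depth=21
  - 2.0.0.0/8 clear@8
  - 60.88.0.0/13 clear@13
  ? 60.95.155.203  path d0:H5→d1:-→d2:-→d3:-→d4:-→d5:-→d6:-→d7:-→d8:H4→d9:-→d10:-→d11:-→d12:-→d13:-→d14:-→d15:-→d16:-→d17:-→d18:-→d19:-→d20:-→d21:-→d22:-→d23:-→d24:-→d25:-→d26:-→d27:-→d28:-→d29:-→d30:-→d31:-→d32:H0  best=H0
  ? 14.1.36.134  path d0:H5→d1:-→d2:-→d3:-→d4:-→d5:-→d6:-→d7:-→d8:H2  best=H2
  ? 60.0.68.16  path d0:H5→d1:-→d2:-→d3:-→d4:-→d5:-→d6:-→d7:-→d8:H4→d9:-  best=H4
  ? 60.95.155.203  path d0:H5→d1:-→d2:-→d3:-→d4:-→d5:-→d6:-→d7:-→d8:H4→d9:-→d10:-→d11:-→d12:-→d13:-→d14:-→d15:-→d16:-→d17:-→d18:-→d19:-→d20:-→d21:-→d22:-→d23:-→d24:-→d25:-→d26:-→d27:-→d28:-→d29:-→d30:-→d31:-→d32:H0  best=H0
  + 60.95.0.0/16 (H1) depth=16
  + 60.95.144.0/20 (H3) depth=20
  ? 2.226.120.0  path d0:H5→d1:-→d2:-→d3:-→d4:-→d5:-→d6:-→d7:-→d8:-→d9:-→d10:-→d11:-→d12:-→d13:-→d14:-→d15:-→d16:H5→d17:-→d18:-→d19:-→d20:-→d21:H1  best=H1
  + 2.226.0.0/16 (H4) depth=16

== LOOKUPS ==
["H2","H5","H2","H2","H2","H5","H3","H5","H0","H0","H2","H4","H0","H1"]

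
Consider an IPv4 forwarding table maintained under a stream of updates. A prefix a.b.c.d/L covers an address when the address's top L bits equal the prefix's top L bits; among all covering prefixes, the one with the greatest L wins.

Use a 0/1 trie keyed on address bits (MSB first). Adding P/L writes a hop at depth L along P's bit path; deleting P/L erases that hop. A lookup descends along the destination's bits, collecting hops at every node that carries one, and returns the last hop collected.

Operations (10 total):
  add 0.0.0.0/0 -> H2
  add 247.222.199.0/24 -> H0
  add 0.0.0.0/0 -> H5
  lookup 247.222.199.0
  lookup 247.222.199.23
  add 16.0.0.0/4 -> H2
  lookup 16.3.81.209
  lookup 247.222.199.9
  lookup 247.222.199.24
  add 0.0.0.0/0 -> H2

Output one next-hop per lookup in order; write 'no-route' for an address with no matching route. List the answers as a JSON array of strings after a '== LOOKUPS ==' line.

Trace:
  add 0.0.0.0/0 -> H2 at depth 0
  add 247.222.199.0/24 -> H0 at depth 24
  add 0.0.0.0/0 -> H5 at depth 0
  ? 247.222.199.0  path d0:H5→d1:-→d2:-→d3:-→d4:-→d5:-→d6:-→d7:-→d8:-→d9:-→d10:-→d11:-→d12:-→d13:-→d14:-→d15:-→d16:-→d17:-→d18:-→d19:-→d20:-→d21:-→d22:-→d23:-→d24:H0  best=H0
  ? 247.222.199.23  path d0:H5→d1:-→d2:-→d3:-→d4:-→d5:-→d6:-→d7:-→d8:-→d9:-→d10:-→d11:-→d12:-→d13:-→d14:-→d15:-→d16:-→d17:-→d18:-→d19:-→d20:-→d21:-→d22:-→d23:-→d24:H0  best=H0
  add 16.0.0.0/4 -> H2 at depth 4
  ? 16.3.81.209  path d0:H5→d1:-→d2:-→d3:-→d4:H2  best=H2
  ? 247.222.199.9  path d0:H5→d1:-→d2:-→d3:-→d4:-→d5:-→d6:-→d7:-→d8:-→d9:-→d10:-→d11:-→d12:-→d13:-→d14:-→d15:-→d16:-→d17:-→d18:-→d19:-→d20:-→d21:-→d22:-→d23:-→d24:H0  best=H0
  ? 247.222.199.24  path d0:H5→d1:-→d2:-→d3:-→d4:-→d5:-→d6:-→d7:-→d8:-→d9:-→d10:-→d11:-→d12:-→d13:-→d14:-→d15:-→d16:-→d17:-→d18:-→d19:-→d20:-→d21:-→d22:-→d23:-→d24:H0  best=H0
  add 0.0.0.0/0 -> H2 at depth 0

== LOOKUPS ==
["H0","H0","H2","H0","H0"]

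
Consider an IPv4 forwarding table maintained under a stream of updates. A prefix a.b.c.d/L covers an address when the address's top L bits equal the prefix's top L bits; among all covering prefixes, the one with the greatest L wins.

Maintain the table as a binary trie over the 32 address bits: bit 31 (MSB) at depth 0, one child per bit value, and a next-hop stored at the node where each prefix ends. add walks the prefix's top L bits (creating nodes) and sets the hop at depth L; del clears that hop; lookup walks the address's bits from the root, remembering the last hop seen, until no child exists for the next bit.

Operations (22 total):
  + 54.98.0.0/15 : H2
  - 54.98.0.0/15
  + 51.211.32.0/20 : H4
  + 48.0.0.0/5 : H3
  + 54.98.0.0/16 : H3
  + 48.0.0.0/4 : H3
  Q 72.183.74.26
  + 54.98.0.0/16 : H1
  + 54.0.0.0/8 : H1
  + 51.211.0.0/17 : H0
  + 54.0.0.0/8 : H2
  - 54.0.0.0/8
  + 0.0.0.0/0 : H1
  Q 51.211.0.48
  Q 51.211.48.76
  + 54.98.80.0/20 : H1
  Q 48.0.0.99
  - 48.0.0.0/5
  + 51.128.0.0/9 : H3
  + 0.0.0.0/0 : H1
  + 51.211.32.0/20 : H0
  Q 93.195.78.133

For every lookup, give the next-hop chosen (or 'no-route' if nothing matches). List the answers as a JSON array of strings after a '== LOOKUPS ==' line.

Trace:
  add 54.98.0.0/15 -> H2 at depth 15
  del 54.98.0.0/15 (clear depth 15)
  add 51.211.32.0/20 -> H4 at depth 20
  add 48.0.0.0/5 -> H3 at depth 5
  add 54.98.0.0/16 -> H3 at depth 16
  add 48.0.0.0/4 -> H3 at depth 4
  lookup 72.183.74.26: bits 0 walk d0:-→d1:- -> no-route
  add 54.98.0.0/16 -> H1 at depth 16
  add 54.0.0.0/8 -> H1 at depth 8
  add 51.211.0.0/17 -> H0 at depth 17
  add 54.0.0.0/8 -> H2 at depth 8
  del 54.0.0.0/8 (clear depth 8)
  add 0.0.0.0/0 -> H1 at depth 0
  lookup 51.211.0.48: bits 001100111101001100 walk d0:H1→d1:-→d2:-→d3:-→d4:H3→d5:H3→d6:-→d7:-→d8:-→d9:-→d10:-→d11:-→d12:-→d13:-→d14:-→d15:-→d16:-→d17:H0→d18:- -> H0
  lookup 51.211.48.76: bits 0011001111010011001 walk d0:H1→d1:-→d2:-→d3:-→d4:H3→d5:H3→d6:-→d7:-→d8:-→d9:-→d10:-→d11:-→d12:-→d13:-→d14:-→d15:-→d16:-→d17:H0→d18:-→d19:- -> H0
  add 54.98.80.0/20 -> H1 at depth 20
  lookup 48.0.0.99: bits 001100 walk d0:H1→d1:-→d2:-→d3:-→d4:H3→d5:H3→d6:- -> H3
  del 48.0.0.0/5 (clear depth 5)
  add 51.128.0.0/9 -> H3 at depth 9
  add 0.0.0.0/0 -> H1 at depth 0
  add 51.211.32.0/20 -> H0 at depth 20
  lookup 93.195.78.133: bits 0 walk d0:H1→d1:- -> H1

== LOOKUPS ==
["no-route","H0","H0","H3","H1"]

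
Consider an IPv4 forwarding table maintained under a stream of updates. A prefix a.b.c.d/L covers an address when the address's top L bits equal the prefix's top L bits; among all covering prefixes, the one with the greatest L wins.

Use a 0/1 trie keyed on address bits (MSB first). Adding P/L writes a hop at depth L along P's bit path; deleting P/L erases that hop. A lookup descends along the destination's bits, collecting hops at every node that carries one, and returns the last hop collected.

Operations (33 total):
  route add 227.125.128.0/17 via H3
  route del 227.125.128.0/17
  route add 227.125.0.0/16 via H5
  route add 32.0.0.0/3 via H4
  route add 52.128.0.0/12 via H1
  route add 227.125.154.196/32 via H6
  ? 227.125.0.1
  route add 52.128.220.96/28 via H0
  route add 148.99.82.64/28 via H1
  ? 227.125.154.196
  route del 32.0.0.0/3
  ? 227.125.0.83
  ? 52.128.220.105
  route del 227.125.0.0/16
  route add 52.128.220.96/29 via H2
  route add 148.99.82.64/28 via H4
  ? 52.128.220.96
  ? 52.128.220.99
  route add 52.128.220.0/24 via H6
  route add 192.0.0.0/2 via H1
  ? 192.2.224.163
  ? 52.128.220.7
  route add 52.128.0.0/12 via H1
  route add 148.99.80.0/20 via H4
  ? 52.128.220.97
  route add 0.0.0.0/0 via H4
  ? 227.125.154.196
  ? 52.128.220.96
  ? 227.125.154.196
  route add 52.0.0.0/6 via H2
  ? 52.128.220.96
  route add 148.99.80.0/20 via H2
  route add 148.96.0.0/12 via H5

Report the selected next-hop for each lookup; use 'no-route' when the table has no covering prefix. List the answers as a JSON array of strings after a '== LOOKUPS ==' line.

Apply in order:
  + 227.125.128.0/17 (H3) depth=17
  del 227.125.128.0/17 (clear depth 17)
  + 227.125.0.0/16 (H5) depth=16
  + 32.0.0.0/3 (H4) depth=3
  + 52.128.0.0/12 (H1) depth=12
  + 227.125.154.196/32 (H6) depth=32
  lookup 227.125.0.1: bits 1110001101111101 walk d0:-→d1:-→d2:-→d3:-→d4:-→d5:-→d6:-→d7:-→d8:-→d9:-→d10:-→d11:-→d12:-→d13:-→d14:-→d15:-→d16:H5 -> H5
  + 52.128.220.96/28 (H0) depth=28
  + 148.99.82.64/28 (H1) depth=28
  lookup 227.125.154.196: bits 11100011011111011001101011000100 walk d0:-→d1:-→d2:-→d3:-→d4:-→d5:-→d6:-→d7:-→d8:-→d9:-→d10:-→d11:-→d12:-→d13:-→d14:-→d15:-→d16:H5→d17:-→d18:-→d19:-→d20:-→d21:-→d22:-→d23:-→d24:-→d25:-→d26:-→d27:-→d28:-→d29:-→d30:-→d31:-→d32:H6 -> H6
  del 32.0.0.0/3 (clear depth 3)
  lookup 227.125.0.83: bits 1110001101111101 walk d0:-→d1:-→d2:-→d3:-→d4:-→d5:-→d6:-→d7:-→d8:-→d9:-→d10:-→d11:-→d12:-→d13:-→d14:-→d15:-→d16:H5 -> H5
  lookup 52.128.220.105: bits 0011010010000000110111000110 walk d0:-→d1:-→d2:-→d3:-→d4:-→d5:-→d6:-→d7:-→d8:-→d9:-→d10:-→d11:-→d12:H1→d13:-→d14:-→d15:-→d16:-→d17:-→d18:-→d19:-→d20:-→d21:-→d22:-→d23:-→d24:-→d25:-→d26:-→d27:-→d28:H0 -> H0
  del 227.125.0.0/16 (clear depth 16)
  + 52.128.220.96/29 (H2) depth=29
  + 148.99.82.64/28 (H4) depth=28
  lookup 52.128.220.96: bits 00110100100000001101110001100 walk d0:-→d1:-→d2:-→d3:-→d4:-→d5:-→d6:-→d7:-→d8:-→d9:-→d10:-→d11:-→d12:H1→d13:-→d14:-→d15:-→d16:-→d17:-→d18:-→d19:-→d20:-→d21:-→d22:-→d23:-→d24:-→d25:-→d26:-→d27:-→d28:H0→d29:H2 -> H2
  lookup 52.128.220.99: bits 00110100100000001101110001100 walk d0:-→d1:-→d2:-→d3:-→d4:-→d5:-→d6:-→d7:-→d8:-→d9:-→d10:-→d11:-→d12:H1→d13:-→d14:-→d15:-→d16:-→d17:-→d18:-→d19:-→d20:-→d21:-→d22:-→d23:-→d24:-→d25:-→d26:-→d27:-→d28:H0→d29:H2 -> H2
  + 52.128.220.0/24 (H6) depth=24
  + 192.0.0.0/2 (H1) depth=2
  lookup 192.2.224.163: bits 11 walk d0:-→d1:-→d2:H1 -> H1
  lookup 52.128.220.7: bits 0011010010000000110111000 walk d0:-→d1:-→d2:-→d3:-→d4:-→d5:-→d6:-→d7:-→d8:-→d9:-→d10:-→d11:-→d12:H1→d13:-→d14:-→d15:-→d16:-→d17:-→d18:-→d19:-→d20:-→d21:-→d22:-→d23:-→d24:H6→d25:- -> H6
  + 52.128.0.0/12 (H1) depth=12
  + 148.99.80.0/20 (H4) depth=20
  lookup 52.128.220.97: bits 00110100100000001101110001100 walk d0:-→d1:-→d2:-→d3:-→d4:-→d5:-→d6:-→d7:-→d8:-→d9:-→d10:-→d11:-→d12:H1→d13:-→d14:-→d15:-→d16:-→d17:-→d18:-→d19:-→d20:-→d21:-→d22:-→d23:-→d24:H6→d25:-→d26:-→d27:-→d28:H0→d29:H2 -> H2
  + 0.0.0.0/0 (H4) depth=0
  lookup 227.125.154.196: bits 11100011011111011001101011000100 walk d0:H4→d1:-→d2:H1→d3:-→d4:-→d5:-→d6:-→d7:-→d8:-→d9:-→d10:-→d11:-→d12:-→d13:-→d14:-→d15:-→d16:-→d17:-→d18:-→d19:-→d20:-→d21:-→d22:-→d23:-→d24:-→d25:-→d26:-→d27:-→d28:-→d29:-→d30:-→d31:-→d32:H6 -> H6
  lookup 52.128.220.96: bits 00110100100000001101110001100 walk d0:H4→d1:-→d2:-→d3:-→d4:-→d5:-→d6:-→d7:-→d8:-→d9:-→d10:-→d11:-→d12:H1→d13:-→d14:-→d15:-→d16:-→d17:-→d18:-→d19:-→d20:-→d21:-→d22:-→d23:-→d24:H6→d25:-→d26:-→d27:-→d28:H0→d29:H2 -> H2
  lookup 227.125.154.196: bits 11100011011111011001101011000100 walk d0:H4→d1:-→d2:H1→d3:-→d4:-→d5:-→d6:-→d7:-→d8:-→d9:-→d10:-→d11:-→d12:-→d13:-→d14:-→d15:-→d16:-→d17:-→d18:-→d19:-→d20:-→d21:-→d22:-→d23:-→d24:-→d25:-→d26:-→d27:-→d28:-→d29:-→d30:-→d31:-→d32:H6 -> H6
  + 52.0.0.0/6 (H2) depth=6
  lookup 52.128.220.96: bits 00110100100000001101110001100 walk d0:H4→d1:-→d2:-→d3:-→d4:-→d5:-→d6:H2→d7:-→d8:-→d9:-→d10:-→d11:-→d12:H1→d13:-→d14:-→d15:-→d16:-→d17:-→d18:-→d19:-→d20:-→d21:-→d22:-→d23:-→d24:H6→d25:-→d26:-→d27:-→d28:H0→d29:H2 -> H2
  + 148.99.80.0/20 (H2) depth=20
  + 148.96.0.0/12 (H5) depth=12

== LOOKUPS ==
["H5","H6","H5","H0","H2","H2","H1","H6","H2","H6","H2","H6","H2"]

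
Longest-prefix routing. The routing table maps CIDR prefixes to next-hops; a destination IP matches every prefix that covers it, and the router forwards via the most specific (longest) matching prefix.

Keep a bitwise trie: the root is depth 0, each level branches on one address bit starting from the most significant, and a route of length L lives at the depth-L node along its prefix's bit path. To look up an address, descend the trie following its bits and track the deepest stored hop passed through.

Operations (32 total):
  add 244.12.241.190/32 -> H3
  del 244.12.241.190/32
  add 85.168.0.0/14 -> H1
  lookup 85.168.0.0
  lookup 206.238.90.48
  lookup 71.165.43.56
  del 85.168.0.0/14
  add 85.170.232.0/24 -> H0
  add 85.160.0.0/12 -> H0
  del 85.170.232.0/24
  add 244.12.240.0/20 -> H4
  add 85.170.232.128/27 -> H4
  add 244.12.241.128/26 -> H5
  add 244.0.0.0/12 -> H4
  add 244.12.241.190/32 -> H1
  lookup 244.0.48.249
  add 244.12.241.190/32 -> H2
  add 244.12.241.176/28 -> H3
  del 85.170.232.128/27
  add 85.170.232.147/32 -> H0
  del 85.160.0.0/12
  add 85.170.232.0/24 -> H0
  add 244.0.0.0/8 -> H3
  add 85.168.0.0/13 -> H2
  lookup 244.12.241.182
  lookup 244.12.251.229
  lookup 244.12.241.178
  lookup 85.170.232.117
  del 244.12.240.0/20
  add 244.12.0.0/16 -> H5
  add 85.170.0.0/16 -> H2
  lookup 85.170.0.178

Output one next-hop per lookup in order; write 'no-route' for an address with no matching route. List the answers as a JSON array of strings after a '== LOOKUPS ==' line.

Apply in order:
  + 244.12.241.190/32 (H3) depth=32
  - 244.12.241.190/32 clear@32
  + 85.168.0.0/14 (H1) depth=14
  Q 85.168.0.0: descend 01010101101010 ; hops seen [H1] ; pick H1
  Q 206.238.90.48: descend 11 ; hops seen [∅] ; pick no-route
  Q 71.165.43.56: descend 010 ; hops seen [∅] ; pick no-route
  - 85.168.0.0/14 clear@14
  + 85.170.232.0/24 (H0) depth=24
  + 85.160.0.0/12 (H0) depth=12
  - 85.170.232.0/24 clear@24
  + 244.12.240.0/20 (H4) depth=20
  + 85.170.232.128/27 (H4) depth=27
  + 244.12.241.128/26 (H5) depth=26
  + 244.0.0.0/12 (H4) depth=12
  + 244.12.241.190/32 (H1) depth=32
  Q 244.0.48.249: descend 111101000000 ; hops seen [H4] ; pick H4
  + 244.12.241.190/32 (H2) depth=32
  + 244.12.241.176/28 (H3) depth=28
  - 85.170.232.128/27 clear@27
  + 85.170.232.147/32 (H0) depth=32
  - 85.160.0.0/12 clear@12
  + 85.170.232.0/24 (H0) depth=24
  + 244.0.0.0/8 (H3) depth=8
  + 85.168.0.0/13 (H2) depth=13
  Q 244.12.241.182: descend 1111010000001100111100011011 ; hops seen [H3,H4,H4,H5,H3] ; pick H3
  Q 244.12.251.229: descend 11110100000011001111 ; hops seen [H3,H4,H4] ; pick H4
  Q 244.12.241.178: descend 1111010000001100111100011011 ; hops seen [H3,H4,H4,H5,H3] ; pick H3
  Q 85.170.232.117: descend 010101011010101011101000 ; hops seen [H2,H0] ; pick H0
  - 244.12.240.0/20 clear@20
  + 244.12.0.0/16 (H5) depth=16
  + 85.170.0.0/16 (H2) depth=16
  Q 85.170.0.178: descend 0101010110101010 ; hops seen [H2,H2] ; pick H2

== LOOKUPS ==
["H1","no-route","no-route","H4","H3","H4","H3","H0","H2"]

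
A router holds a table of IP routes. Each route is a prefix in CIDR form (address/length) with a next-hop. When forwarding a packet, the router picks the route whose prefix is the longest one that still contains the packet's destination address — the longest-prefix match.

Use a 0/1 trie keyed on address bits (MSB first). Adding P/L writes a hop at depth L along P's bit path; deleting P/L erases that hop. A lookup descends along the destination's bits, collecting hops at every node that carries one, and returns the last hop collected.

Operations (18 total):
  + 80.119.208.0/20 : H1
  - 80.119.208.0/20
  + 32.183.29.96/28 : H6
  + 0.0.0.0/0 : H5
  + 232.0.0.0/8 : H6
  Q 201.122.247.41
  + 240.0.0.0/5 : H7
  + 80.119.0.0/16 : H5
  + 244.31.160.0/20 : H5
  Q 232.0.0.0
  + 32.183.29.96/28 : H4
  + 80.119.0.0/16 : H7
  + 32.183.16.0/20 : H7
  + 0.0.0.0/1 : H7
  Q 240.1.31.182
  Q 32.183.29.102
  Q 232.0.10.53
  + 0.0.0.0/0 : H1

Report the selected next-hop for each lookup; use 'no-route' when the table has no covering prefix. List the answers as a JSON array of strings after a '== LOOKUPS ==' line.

Process each operation:
  + 80.119.208.0/20 (H1) depth=20
  del 80.119.208.0/20 (clear depth 20)
  + 32.183.29.96/28 (H6) depth=28
  + 0.0.0.0/0 (H5) depth=0
  + 232.0.0.0/8 (H6) depth=8
  lookup 201.122.247.41: bits 11 walk d0:H5→d1:-→d2:- -> H5
  + 240.0.0.0/5 (H7) depth=5
  + 80.119.0.0/16 (H5) depth=16
  + 244.31.160.0/20 (H5) depth=20
  lookup 232.0.0.0: bits 11101000 walk d0:H5→d1:-→d2:-→d3:-→d4:-→d5:-→d6:-→d7:-→d8:H6 -> H6
  + 32.183.29.96/28 (H4) depth=28
  + 80.119.0.0/16 (H7) depth=16
  + 32.183.16.0/20 (H7) depth=20
  + 0.0.0.0/1 (H7) depth=1
  lookup 240.1.31.182: bits 11110 walk d0:H5→d1:-→d2:-→d3:-→d4:-→d5:H7 -> H7
  lookup 32.183.29.102: bits 0010000010110111000111010110 walk d0:H5→d1:H7→d2:-→d3:-→d4:-→d5:-→d6:-→d7:-→d8:-→d9:-→d10:-→d11:-→d12:-→d13:-→d14:-→d15:-→d16:-→d17:-→d18:-→d19:-→d20:H7→d21:-→d22:-→d23:-→d24:-→d25:-→d26:-→d27:-→d28:H4 -> H4
  lookup 232.0.10.53: bits 11101000 walk d0:H5→d1:-→d2:-→d3:-→d4:-→d5:-→d6:-→d7:-→d8:H6 -> H6
  + 0.0.0.0/0 (H1) depth=0

== LOOKUPS ==
["H5","H6","H7","H4","H6"]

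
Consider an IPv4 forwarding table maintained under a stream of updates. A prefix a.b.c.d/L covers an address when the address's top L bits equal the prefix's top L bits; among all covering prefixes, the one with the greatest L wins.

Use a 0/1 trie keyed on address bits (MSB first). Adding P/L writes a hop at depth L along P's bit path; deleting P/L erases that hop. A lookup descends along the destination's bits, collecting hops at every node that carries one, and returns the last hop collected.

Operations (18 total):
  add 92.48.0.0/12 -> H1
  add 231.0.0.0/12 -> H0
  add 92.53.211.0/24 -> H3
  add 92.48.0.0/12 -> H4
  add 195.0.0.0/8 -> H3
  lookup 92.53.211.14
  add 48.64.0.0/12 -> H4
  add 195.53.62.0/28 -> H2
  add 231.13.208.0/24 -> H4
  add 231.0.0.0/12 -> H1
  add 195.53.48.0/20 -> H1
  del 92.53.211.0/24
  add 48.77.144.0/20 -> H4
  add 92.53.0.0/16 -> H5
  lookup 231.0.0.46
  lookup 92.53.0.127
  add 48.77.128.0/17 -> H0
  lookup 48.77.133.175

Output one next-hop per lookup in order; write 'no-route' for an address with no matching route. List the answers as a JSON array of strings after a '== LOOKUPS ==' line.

Trace:
  + 92.48.0.0/12 (H1) depth=12
  + 231.0.0.0/12 (H0) depth=12
  + 92.53.211.0/24 (H3) depth=24
  + 92.48.0.0/12 (H4) depth=12
  + 195.0.0.0/8 (H3) depth=8
  lookup 92.53.211.14: bits 010111000011010111010011 walk d0:-→d1:-→d2:-→d3:-→d4:-→d5:-→d6:-→d7:-→d8:-→d9:-→d10:-→d11:-→d12:H4→d13:-→d14:-→d15:-→d16:-→d17:-→d18:-→d19:-→d20:-→d21:-→d22:-→d23:-→d24:H3 -> H3
  + 48.64.0.0/12 (H4) depth=12
  + 195.53.62.0/28 (H2) depth=28
  + 231.13.208.0/24 (H4) depth=24
  + 231.0.0.0/12 (H1) depth=12
  + 195.53.48.0/20 (H1) depth=20
  del 92.53.211.0/24 (clear depth 24)
  + 48.77.144.0/20 (H4) depth=20
  + 92.53.0.0/16 (H5) depth=16
  lookup 231.0.0.46: bits 111001110000 walk d0:-→d1:-→d2:-→d3:-→d4:-→d5:-→d6:-→d7:-→d8:-→d9:-→d10:-→d11:-→d12:H1 -> H1
  lookup 92.53.0.127: bits 0101110000110101 walk d0:-→d1:-→d2:-→d3:-→d4:-→d5:-→d6:-→d7:-→d8:-→d9:-→d10:-→d11:-→d12:H4→d13:-→d14:-→d15:-→d16:H5 -> H5
  + 48.77.128.0/17 (H0) depth=17
  lookup 48.77.133.175: bits 0011000001001101100 walk d0:-→d1:-→d2:-→d3:-→d4:-→d5:-→d6:-→d7:-→d8:-→d9:-→d10:-→d11:-→d12:H4→d13:-→d14:-→d15:-→d16:-→d17:H0→d18:-→d19:- -> H0

== LOOKUPS ==
["H3","H1","H5","H0"]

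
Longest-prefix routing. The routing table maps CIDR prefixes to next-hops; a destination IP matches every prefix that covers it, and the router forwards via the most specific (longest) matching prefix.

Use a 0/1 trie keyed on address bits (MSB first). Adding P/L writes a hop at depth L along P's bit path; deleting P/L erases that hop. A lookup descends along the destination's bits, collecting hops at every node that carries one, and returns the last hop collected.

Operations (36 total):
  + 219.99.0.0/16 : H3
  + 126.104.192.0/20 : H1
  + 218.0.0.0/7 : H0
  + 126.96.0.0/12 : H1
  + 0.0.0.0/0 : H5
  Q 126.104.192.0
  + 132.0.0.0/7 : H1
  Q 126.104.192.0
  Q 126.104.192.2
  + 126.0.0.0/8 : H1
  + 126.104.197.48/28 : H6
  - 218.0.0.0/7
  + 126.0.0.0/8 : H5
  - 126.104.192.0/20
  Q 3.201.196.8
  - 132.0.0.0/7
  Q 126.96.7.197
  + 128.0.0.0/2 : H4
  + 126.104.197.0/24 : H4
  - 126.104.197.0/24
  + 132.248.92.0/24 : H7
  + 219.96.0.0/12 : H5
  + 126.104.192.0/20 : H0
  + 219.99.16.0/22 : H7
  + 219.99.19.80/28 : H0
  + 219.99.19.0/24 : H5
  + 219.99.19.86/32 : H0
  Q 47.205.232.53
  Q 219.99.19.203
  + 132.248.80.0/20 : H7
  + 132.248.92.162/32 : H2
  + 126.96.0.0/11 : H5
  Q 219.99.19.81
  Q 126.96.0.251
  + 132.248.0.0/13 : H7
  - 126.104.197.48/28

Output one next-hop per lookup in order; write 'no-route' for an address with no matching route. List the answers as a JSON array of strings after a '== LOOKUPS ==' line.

Process each operation:
  add 219.99.0.0/16 -> H3 at depth 16
  add 126.104.192.0/20 -> H1 at depth 20
  add 218.0.0.0/7 -> H0 at depth 7
  add 126.96.0.0/12 -> H1 at depth 12
  add 0.0.0.0/0 -> H5 at depth 0
  lookup 126.104.192.0: bits 01111110011010001100 walk d0:H5→d1:-→d2:-→d3:-→d4:-→d5:-→d6:-→d7:-→d8:-→d9:-→d10:-→d11:-→d12:H1→d13:-→d14:-→d15:-→d16:-→d17:-→d18:-→d19:-→d20:H1 -> H1
  add 132.0.0.0/7 -> H1 at depth 7
  lookup 126.104.192.0: bits 01111110011010001100 walk d0:H5→d1:-→d2:-→d3:-→d4:-→d5:-→d6:-→d7:-→d8:-→d9:-→d10:-→d11:-→d12:H1→d13:-→d14:-→d15:-→d16:-→d17:-→d18:-→d19:-→d20:H1 -> H1
  lookup 126.104.192.2: bits 01111110011010001100 walk d0:H5→d1:-→d2:-→d3:-→d4:-→d5:-→d6:-→d7:-→d8:-→d9:-→d10:-→d11:-→d12:H1→d13:-→d14:-→d15:-→d16:-→d17:-→d18:-→d19:-→d20:H1 -> H1
  add 126.0.0.0/8 -> H1 at depth 8
  add 126.104.197.48/28 -> H6 at depth 28
  del 218.0.0.0/7 (clear depth 7)
  add 126.0.0.0/8 -> H5 at depth 8
  del 126.104.192.0/20 (clear depth 20)
  lookup 3.201.196.8: bits 0 walk d0:H5→d1:- -> H5
  del 132.0.0.0/7 (clear depth 7)
  lookup 126.96.7.197: bits 011111100110 walk d0:H5→d1:-→d2:-→d3:-→d4:-→d5:-→d6:-→d7:-→d8:H5→d9:-→d10:-→d11:-→d12:H1 -> H1
  add 128.0.0.0/2 -> H4 at depth 2
  add 126.104.197.0/24 -> H4 at depth 24
  del 126.104.197.0/24 (clear depth 24)
  add 132.248.92.0/24 -> H7 at depth 24
  add 219.96.0.0/12 -> H5 at depth 12
  add 126.104.192.0/20 -> H0 at depth 20
  add 219.99.16.0/22 -> H7 at depth 22
  add 219.99.19.80/28 -> H0 at depth 28
  add 219.99.19.0/24 -> H5 at depth 24
  add 219.99.19.86/32 -> H0 at depth 32
  lookup 47.205.232.53: bits 0 walk d0:H5→d1:- -> H5
  lookup 219.99.19.203: bits 110110110110001100010011 walk d0:H5→d1:-→d2:-→d3:-→d4:-→d5:-→d6:-→d7:-→d8:-→d9:-→d10:-→d11:-→d12:H5→d13:-→d14:-→d15:-→d16:H3→d17:-→d18:-→d19:-→d20:-→d21:-→d22:H7→d23:-→d24:H5 -> H5
  add 132.248.80.0/20 -> H7 at depth 20
  add 132.248.92.162/32 -> H2 at depth 32
  add 126.96.0.0/11 -> H5 at depth 11
  lookup 219.99.19.81: bits 11011011011000110001001101010 walk d0:H5→d1:-→d2:-→d3:-→d4:-→d5:-→d6:-→d7:-→d8:-→d9:-→d10:-→d11:-→d12:H5→d13:-→d14:-→d15:-→d16:H3→d17:-→d18:-→d19:-→d20:-→d21:-→d22:H7→d23:-→d24:H5→d25:-→d26:-→d27:-→d28:H0→d29:- -> H0
  lookup 126.96.0.251: bits 011111100110 walk d0:H5→d1:-→d2:-→d3:-→d4:-→d5:-→d6:-→d7:-→d8:H5→d9:-→d10:-→d11:H5→d12:H1 -> H1
  add 132.248.0.0/13 -> H7 at depth 13
  del 126.104.197.48/28 (clear depth 28)

== LOOKUPS ==
["H1","H1","H1","H5","H1","H5","H5","H0","H1"]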